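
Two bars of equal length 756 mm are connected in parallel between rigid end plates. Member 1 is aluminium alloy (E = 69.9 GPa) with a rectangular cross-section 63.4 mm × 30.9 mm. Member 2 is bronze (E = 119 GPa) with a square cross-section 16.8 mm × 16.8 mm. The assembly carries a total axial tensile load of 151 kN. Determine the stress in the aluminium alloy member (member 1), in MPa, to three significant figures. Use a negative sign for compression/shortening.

61.9 MPa

A_1 = 1959 mm².
A_2 = 282.2 mm².
Equal strain + equilibrium ⇒ each member carries load in proportion to AE: A₁E₁ = 136900000 N, A₂E₂ = 33590000 N, ΣAE = 170500000 N.
σ₁ = P·E₁/ΣAE = 151000·69900/170500000 = 61.9 MPa.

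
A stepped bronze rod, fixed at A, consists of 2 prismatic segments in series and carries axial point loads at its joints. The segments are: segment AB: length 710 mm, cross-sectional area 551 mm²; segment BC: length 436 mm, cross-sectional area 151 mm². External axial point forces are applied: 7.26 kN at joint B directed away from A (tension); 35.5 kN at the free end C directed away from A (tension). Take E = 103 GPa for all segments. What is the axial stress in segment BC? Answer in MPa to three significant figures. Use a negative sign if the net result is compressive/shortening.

235 MPa

Internal axial forces (sectioning from the free end, tension +): N_BC = 35.5 kN, N_AB = 42.76 kN.
σ_BC = N_BC/A_BC = 35500/151 = 235.1 MPa.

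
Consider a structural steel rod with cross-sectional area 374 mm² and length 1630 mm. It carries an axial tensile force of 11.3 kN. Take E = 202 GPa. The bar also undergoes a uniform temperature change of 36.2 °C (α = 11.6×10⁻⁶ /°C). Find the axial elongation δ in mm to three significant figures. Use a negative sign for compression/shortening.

δ_mech = NL/(AE) = 11300·1630/(374·202000) = 0.2438 mm.
δ_thermal = αLΔT = 11.6e-6·1630·36.2 = 0.6845 mm.
δ = δ_mech + δ_thermal = 0.9283 mm.

0.928 mm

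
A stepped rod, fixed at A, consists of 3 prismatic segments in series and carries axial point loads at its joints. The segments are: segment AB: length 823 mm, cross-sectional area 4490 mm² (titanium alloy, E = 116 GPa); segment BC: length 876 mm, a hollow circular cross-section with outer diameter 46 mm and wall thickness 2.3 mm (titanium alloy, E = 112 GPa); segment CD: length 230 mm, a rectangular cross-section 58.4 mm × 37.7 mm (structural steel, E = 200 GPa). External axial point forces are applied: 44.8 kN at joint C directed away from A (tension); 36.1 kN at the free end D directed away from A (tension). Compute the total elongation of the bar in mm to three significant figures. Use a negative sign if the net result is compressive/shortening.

2.15 mm

Internal axial forces (sectioning from the free end, tension +): N_CD = 36.1 kN, N_BC = 80.9 kN, N_AB = 80.9 kN.
A_BC = 315.8 mm².
A_CD = 2202 mm².
δ_AB = 80900·823/(4490·116000) = 0.1278 mm
δ_BC = 80900·876/(315.8·112000) = 2.004 mm
δ_CD = 36100·230/(2202·200000) = 0.01886 mm
δ = Σδ_i = 2.151 mm.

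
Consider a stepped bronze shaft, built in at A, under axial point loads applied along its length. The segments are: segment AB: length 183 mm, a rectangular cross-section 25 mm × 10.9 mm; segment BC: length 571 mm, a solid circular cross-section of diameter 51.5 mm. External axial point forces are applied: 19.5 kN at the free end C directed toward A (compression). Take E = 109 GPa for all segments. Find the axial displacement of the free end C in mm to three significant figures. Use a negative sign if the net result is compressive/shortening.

Internal axial forces (sectioning from the free end, tension +): N_BC = -19.5 kN, N_AB = -19.5 kN.
A_AB = 272.5 mm².
A_BC = 2083 mm².
δ_AB = -19500·183/(272.5·109000) = -0.1201 mm
δ_BC = -19500·571/(2083·109000) = -0.04904 mm
δ = Σδ_i = -0.1692 mm.

-0.169 mm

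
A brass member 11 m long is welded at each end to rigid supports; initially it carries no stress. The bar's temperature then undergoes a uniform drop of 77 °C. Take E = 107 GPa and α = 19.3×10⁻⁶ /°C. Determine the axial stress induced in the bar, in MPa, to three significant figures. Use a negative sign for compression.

Free thermal expansion αLΔT = 19.3e-6 · 11000 · -77 = -16.35 mm.
The walls impose strain ε = −(-16.35)/11000 = 1.4861e-03; σ = Eε = 107000 · 1.4861e-03 = 159 MPa.

159 MPa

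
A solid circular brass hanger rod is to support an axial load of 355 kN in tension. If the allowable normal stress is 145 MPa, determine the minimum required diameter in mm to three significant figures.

Required area A ≥ P/σ_allow = 355000/145 = 2448 mm².
For a solid circular section, d ≥ √(4A/π) = 55.83 mm.

55.8 mm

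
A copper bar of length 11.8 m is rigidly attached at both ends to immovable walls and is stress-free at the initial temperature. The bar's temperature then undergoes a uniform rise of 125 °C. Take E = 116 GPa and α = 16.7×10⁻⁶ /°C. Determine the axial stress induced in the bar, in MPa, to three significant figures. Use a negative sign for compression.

Free thermal expansion αLΔT = 16.7e-6 · 11800 · 125 = 24.63 mm.
The walls impose strain ε = −(24.63)/11800 = -2.0875e-03; σ = Eε = 116000 · -2.0875e-03 = -242.2 MPa.

-242 MPa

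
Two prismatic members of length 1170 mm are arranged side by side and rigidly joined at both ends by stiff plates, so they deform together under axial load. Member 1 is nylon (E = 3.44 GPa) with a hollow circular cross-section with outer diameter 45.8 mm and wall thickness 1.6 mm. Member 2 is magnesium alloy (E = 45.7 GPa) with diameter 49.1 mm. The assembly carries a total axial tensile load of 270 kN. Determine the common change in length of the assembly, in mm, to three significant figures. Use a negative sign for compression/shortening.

3.62 mm

A_1 = 222.2 mm².
A_2 = 1893 mm².
Equal strain + equilibrium ⇒ each member carries load in proportion to AE: A₁E₁ = 764300 N, A₂E₂ = 86530000 N, ΣAE = 87290000 N.
δ = PL/ΣAE = 270000·1170/87290000 = 3.619 mm.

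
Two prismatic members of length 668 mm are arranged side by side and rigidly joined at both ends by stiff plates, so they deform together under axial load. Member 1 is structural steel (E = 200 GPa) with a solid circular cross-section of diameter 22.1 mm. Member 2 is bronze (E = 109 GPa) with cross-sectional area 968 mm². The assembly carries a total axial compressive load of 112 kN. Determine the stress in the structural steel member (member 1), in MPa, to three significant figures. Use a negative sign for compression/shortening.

A_1 = 383.6 mm².
Equal strain + equilibrium ⇒ each member carries load in proportion to AE: A₁E₁ = 76720000 N, A₂E₂ = 105500000 N, ΣAE = 182200000 N.
σ₁ = P·E₁/ΣAE = -112000·200000/182200000 = -122.9 MPa.

-123 MPa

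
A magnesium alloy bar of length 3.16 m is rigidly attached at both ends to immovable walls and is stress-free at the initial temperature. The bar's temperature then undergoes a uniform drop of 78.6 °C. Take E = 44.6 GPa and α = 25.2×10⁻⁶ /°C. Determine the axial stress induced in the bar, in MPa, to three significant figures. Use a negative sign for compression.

Free thermal expansion αLΔT = 25.2e-6 · 3160 · -78.6 = -6.259 mm.
The walls impose strain ε = −(-6.259)/3160 = 1.9807e-03; σ = Eε = 44600 · 1.9807e-03 = 88.34 MPa.

88.3 MPa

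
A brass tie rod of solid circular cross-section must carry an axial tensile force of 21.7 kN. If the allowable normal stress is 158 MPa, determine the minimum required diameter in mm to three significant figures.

13.2 mm

Required area A ≥ P/σ_allow = 21700/158 = 137.3 mm².
For a solid circular section, d ≥ √(4A/π) = 13.22 mm.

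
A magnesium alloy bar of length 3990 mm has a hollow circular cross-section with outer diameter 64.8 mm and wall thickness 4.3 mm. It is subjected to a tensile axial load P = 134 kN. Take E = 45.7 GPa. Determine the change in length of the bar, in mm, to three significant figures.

14.3 mm

A = 817.3 mm².
δ_mech = NL/(AE) = 134000·3990/(817.3·45700) = 14.31 mm.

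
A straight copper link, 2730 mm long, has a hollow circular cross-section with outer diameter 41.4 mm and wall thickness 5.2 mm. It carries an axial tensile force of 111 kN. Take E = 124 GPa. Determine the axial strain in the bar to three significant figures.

0.00151

A = 591.4 mm².
σ = N/A = 187.7 MPa; ε = σ/E = 187.7/124000 = 1.514e-03.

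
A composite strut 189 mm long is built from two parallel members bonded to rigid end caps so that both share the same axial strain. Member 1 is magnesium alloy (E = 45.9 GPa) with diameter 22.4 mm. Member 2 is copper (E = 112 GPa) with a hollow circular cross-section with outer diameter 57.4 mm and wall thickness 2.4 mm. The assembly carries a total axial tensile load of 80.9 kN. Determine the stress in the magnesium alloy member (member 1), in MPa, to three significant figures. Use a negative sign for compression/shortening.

57.5 MPa

A_1 = 394.1 mm².
A_2 = 414.7 mm².
Equal strain + equilibrium ⇒ each member carries load in proportion to AE: A₁E₁ = 18090000 N, A₂E₂ = 46450000 N, ΣAE = 64530000 N.
σ₁ = P·E₁/ΣAE = 80900·45900/64530000 = 57.54 MPa.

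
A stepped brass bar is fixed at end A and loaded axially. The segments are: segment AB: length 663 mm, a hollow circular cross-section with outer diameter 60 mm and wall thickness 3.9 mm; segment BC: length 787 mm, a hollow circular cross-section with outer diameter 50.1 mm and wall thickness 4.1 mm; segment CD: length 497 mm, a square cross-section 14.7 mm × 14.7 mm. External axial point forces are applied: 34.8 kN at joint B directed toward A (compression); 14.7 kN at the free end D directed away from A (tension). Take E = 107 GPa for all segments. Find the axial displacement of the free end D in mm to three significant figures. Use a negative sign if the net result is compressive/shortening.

0.317 mm

Internal axial forces (sectioning from the free end, tension +): N_CD = 14.7 kN, N_BC = 14.7 kN, N_AB = -20.1 kN.
A_AB = 687.3 mm².
A_BC = 592.5 mm².
A_CD = 216.1 mm².
δ_AB = -20100·663/(687.3·107000) = -0.1812 mm
δ_BC = 14700·787/(592.5·107000) = 0.1825 mm
δ_CD = 14700·497/(216.1·107000) = 0.316 mm
δ = Σδ_i = 0.3173 mm.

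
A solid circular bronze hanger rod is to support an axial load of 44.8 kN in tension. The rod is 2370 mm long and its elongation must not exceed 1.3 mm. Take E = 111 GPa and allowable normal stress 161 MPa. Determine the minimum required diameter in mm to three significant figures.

30.6 mm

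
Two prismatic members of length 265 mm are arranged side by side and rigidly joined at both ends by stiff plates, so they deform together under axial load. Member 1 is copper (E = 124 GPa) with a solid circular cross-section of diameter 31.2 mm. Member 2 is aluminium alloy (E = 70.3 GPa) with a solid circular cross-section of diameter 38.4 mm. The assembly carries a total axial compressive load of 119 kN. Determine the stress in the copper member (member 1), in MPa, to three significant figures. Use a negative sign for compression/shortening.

-83.7 MPa

A_1 = 764.5 mm².
A_2 = 1158 mm².
Equal strain + equilibrium ⇒ each member carries load in proportion to AE: A₁E₁ = 94800000 N, A₂E₂ = 81420000 N, ΣAE = 176200000 N.
σ₁ = P·E₁/ΣAE = -119000·124000/176200000 = -83.74 MPa.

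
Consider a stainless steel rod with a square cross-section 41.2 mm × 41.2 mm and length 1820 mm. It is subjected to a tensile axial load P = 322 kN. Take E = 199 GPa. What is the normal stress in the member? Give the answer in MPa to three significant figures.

190 MPa

A = 1697 mm².
σ = N/A = 322000/1697 = 189.7 MPa.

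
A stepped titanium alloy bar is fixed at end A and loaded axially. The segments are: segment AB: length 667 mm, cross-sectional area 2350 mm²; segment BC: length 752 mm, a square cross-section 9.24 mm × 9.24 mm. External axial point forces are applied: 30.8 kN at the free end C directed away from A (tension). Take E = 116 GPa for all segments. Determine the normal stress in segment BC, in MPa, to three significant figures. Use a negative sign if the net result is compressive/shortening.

361 MPa

Internal axial forces (sectioning from the free end, tension +): N_BC = 30.8 kN, N_AB = 30.8 kN.
A_BC = 85.38 mm².
σ_BC = N_BC/A_BC = 30800/85.38 = 360.8 MPa.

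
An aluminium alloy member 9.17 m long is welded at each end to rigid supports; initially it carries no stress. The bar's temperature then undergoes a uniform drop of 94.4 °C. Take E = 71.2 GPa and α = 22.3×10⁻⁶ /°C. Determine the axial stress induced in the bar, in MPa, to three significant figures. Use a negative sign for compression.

150 MPa

Free thermal expansion αLΔT = 22.3e-6 · 9170 · -94.4 = -19.3 mm.
The walls impose strain ε = −(-19.3)/9170 = 2.1051e-03; σ = Eε = 71200 · 2.1051e-03 = 149.9 MPa.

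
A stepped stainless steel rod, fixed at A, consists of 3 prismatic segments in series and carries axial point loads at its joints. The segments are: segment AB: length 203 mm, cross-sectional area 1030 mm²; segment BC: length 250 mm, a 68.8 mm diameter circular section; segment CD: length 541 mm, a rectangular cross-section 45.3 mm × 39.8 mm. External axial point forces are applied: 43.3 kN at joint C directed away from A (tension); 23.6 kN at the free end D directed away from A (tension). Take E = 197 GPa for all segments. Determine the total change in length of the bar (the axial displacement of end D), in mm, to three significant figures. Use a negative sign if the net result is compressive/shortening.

0.126 mm

Internal axial forces (sectioning from the free end, tension +): N_CD = 23.6 kN, N_BC = 66.9 kN, N_AB = 66.9 kN.
A_BC = 3718 mm².
A_CD = 1803 mm².
δ_AB = 66900·203/(1030·197000) = 0.06693 mm
δ_BC = 66900·250/(3718·197000) = 0.02284 mm
δ_CD = 23600·541/(1803·197000) = 0.03595 mm
δ = Σδ_i = 0.1257 mm.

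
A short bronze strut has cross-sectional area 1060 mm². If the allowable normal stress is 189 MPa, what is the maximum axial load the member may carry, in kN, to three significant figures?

P_max = σ_allow · A = 189 · 1060 = 200300 N = 200.3 kN.

200 kN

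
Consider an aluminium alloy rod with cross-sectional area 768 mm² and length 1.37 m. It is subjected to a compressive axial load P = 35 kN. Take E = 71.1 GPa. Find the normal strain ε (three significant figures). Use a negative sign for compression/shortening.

σ = N/A = -45.57 MPa; ε = σ/E = -45.57/71100 = -6.410e-04.

-6.41e-04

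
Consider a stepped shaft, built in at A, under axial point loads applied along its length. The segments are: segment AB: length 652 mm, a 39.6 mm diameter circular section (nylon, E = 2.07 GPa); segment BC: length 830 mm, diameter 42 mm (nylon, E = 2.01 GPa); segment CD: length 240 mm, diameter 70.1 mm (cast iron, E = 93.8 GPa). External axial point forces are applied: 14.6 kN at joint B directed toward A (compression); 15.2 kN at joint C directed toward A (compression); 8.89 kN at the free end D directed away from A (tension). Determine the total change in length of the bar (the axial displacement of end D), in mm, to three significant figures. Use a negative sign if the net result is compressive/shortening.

-7.22 mm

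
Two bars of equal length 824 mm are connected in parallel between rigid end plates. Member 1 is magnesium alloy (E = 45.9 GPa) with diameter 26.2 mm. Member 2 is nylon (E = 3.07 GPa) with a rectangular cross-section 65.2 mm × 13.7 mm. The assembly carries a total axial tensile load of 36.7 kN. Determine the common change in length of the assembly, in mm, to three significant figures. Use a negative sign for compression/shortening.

A_1 = 539.1 mm².
A_2 = 893.2 mm².
Equal strain + equilibrium ⇒ each member carries load in proportion to AE: A₁E₁ = 24750000 N, A₂E₂ = 2742000 N, ΣAE = 27490000 N.
δ = PL/ΣAE = 36700·824/27490000 = 1.1 mm.

1.10 mm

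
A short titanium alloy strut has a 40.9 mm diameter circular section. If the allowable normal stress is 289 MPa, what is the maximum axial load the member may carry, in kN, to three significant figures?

A = 1314 mm².
P_max = σ_allow · A = 289 · 1314 = 379700 N = 379.7 kN.

380 kN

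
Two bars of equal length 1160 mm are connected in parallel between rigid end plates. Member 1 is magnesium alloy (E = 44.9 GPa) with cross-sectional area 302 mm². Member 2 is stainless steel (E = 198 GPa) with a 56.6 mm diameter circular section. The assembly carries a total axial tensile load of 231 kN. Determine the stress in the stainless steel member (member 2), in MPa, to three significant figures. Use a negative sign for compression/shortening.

89.4 MPa

A_2 = 2516 mm².
Equal strain + equilibrium ⇒ each member carries load in proportion to AE: A₁E₁ = 13560000 N, A₂E₂ = 498200000 N, ΣAE = 511700000 N.
σ₂ = P·E₂/ΣAE = 231000·198000/511700000 = 89.38 MPa.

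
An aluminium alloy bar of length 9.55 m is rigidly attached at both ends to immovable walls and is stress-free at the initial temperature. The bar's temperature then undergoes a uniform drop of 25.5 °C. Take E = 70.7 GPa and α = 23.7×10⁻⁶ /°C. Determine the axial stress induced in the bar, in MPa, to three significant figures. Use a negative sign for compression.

Free thermal expansion αLΔT = 23.7e-6 · 9550 · -25.5 = -5.772 mm.
The walls impose strain ε = −(-5.772)/9550 = 6.0435e-04; σ = Eε = 70700 · 6.0435e-04 = 42.73 MPa.

42.7 MPa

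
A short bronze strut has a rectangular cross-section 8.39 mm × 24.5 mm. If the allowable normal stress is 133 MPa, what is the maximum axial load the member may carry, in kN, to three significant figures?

A = 205.6 mm².
P_max = σ_allow · A = 133 · 205.6 = 27340 N = 27.34 kN.

27.3 kN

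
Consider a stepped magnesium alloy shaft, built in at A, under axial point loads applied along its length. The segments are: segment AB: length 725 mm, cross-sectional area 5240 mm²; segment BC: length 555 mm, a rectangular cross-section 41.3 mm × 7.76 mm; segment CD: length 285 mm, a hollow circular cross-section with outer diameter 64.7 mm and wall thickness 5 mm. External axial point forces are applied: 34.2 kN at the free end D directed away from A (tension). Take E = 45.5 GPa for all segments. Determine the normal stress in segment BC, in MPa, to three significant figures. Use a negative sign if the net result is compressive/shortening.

Internal axial forces (sectioning from the free end, tension +): N_CD = 34.2 kN, N_BC = 34.2 kN, N_AB = 34.2 kN.
A_BC = 320.5 mm².
σ_BC = N_BC/A_BC = 34200/320.5 = 106.7 MPa.

107 MPa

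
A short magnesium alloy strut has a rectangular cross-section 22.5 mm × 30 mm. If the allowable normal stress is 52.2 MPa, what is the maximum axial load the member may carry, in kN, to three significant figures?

A = 675 mm².
P_max = σ_allow · A = 52.2 · 675 = 35240 N = 35.23 kN.

35.2 kN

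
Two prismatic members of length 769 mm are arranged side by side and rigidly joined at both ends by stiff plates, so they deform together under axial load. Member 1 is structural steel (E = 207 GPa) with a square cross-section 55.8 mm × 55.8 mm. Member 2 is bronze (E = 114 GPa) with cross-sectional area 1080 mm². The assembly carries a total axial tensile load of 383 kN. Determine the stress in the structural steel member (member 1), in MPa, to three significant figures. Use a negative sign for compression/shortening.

A_1 = 3114 mm².
Equal strain + equilibrium ⇒ each member carries load in proportion to AE: A₁E₁ = 644500000 N, A₂E₂ = 123100000 N, ΣAE = 767600000 N.
σ₁ = P·E₁/ΣAE = 383000·207000/767600000 = 103.3 MPa.

103 MPa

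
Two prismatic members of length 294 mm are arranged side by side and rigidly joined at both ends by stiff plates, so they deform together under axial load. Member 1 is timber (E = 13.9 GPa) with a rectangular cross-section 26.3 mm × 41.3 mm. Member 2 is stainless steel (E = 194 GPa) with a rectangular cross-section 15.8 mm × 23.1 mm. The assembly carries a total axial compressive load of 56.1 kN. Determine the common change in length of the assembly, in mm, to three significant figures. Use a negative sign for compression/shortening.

A_1 = 1086 mm².
A_2 = 365 mm².
Equal strain + equilibrium ⇒ each member carries load in proportion to AE: A₁E₁ = 15100000 N, A₂E₂ = 70810000 N, ΣAE = 85900000 N.
δ = PL/ΣAE = -56100·294/85900000 = -0.192 mm.

-0.192 mm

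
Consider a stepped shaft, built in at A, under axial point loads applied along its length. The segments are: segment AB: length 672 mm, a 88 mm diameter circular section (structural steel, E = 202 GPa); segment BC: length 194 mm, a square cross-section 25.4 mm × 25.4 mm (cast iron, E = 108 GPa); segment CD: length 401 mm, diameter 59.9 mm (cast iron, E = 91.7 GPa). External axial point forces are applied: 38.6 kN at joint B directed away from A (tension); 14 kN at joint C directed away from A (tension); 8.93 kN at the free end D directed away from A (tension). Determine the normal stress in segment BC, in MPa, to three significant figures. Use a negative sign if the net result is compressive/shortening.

35.5 MPa

Internal axial forces (sectioning from the free end, tension +): N_CD = 8.93 kN, N_BC = 22.93 kN, N_AB = 61.53 kN.
A_BC = 645.2 mm².
σ_BC = N_BC/A_BC = 22930/645.2 = 35.54 MPa.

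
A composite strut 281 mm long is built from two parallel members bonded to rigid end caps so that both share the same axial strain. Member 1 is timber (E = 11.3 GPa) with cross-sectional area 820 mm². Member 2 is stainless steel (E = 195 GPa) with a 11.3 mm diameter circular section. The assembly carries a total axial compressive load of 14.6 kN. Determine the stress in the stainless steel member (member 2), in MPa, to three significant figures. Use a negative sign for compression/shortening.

-98.8 MPa

A_2 = 100.3 mm².
Equal strain + equilibrium ⇒ each member carries load in proportion to AE: A₁E₁ = 9266000 N, A₂E₂ = 19560000 N, ΣAE = 28820000 N.
σ₂ = P·E₂/ΣAE = -14600·195000/28820000 = -98.78 MPa.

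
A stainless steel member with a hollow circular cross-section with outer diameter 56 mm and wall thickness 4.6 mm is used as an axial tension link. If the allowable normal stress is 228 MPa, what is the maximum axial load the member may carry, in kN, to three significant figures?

A = 742.8 mm².
P_max = σ_allow · A = 228 · 742.8 = 169400 N = 169.4 kN.

169 kN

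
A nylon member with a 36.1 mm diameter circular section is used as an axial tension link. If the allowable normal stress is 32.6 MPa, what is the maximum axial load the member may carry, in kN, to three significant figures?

33.4 kN

A = 1024 mm².
P_max = σ_allow · A = 32.6 · 1024 = 33370 N = 33.37 kN.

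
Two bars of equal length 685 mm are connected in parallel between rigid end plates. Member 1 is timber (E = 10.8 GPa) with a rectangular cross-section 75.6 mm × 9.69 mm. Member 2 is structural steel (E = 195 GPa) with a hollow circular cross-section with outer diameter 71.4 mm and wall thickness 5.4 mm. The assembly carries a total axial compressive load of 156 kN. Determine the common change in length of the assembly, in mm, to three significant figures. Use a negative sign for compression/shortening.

A_1 = 732.6 mm².
A_2 = 1120 mm².
Equal strain + equilibrium ⇒ each member carries load in proportion to AE: A₁E₁ = 7912000 N, A₂E₂ = 218300000 N, ΣAE = 226200000 N.
δ = PL/ΣAE = -156000·685/226200000 = -0.4723 mm.

-0.472 mm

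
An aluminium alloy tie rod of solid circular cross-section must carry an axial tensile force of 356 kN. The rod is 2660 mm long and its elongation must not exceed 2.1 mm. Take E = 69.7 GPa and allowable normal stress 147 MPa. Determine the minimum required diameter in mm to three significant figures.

Required area A ≥ P/σ_allow = 356000/147 = 2422 mm².
For a solid circular section, d ≥ √(4A/π) = 55.53 mm.
Elongation limit: A ≥ PL/(Eδ_allow) = 356000·2660/(69700·2.1) = 6470 mm² ⇒ d ≥ 90.76 mm.
The elongation limit governs.

90.8 mm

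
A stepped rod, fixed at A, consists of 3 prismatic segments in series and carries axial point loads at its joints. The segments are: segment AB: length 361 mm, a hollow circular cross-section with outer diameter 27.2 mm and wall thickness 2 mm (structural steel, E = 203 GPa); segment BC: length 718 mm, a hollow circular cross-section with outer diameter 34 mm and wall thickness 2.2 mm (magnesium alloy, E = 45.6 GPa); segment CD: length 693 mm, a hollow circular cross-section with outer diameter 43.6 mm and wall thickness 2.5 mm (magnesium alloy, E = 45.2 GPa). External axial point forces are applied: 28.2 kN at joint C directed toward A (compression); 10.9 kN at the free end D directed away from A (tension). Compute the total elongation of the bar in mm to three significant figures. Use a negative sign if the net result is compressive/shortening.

Internal axial forces (sectioning from the free end, tension +): N_CD = 10.9 kN, N_BC = -17.3 kN, N_AB = -17.3 kN.
A_AB = 158.3 mm².
A_BC = 219.8 mm².
A_CD = 322.8 mm².
δ_AB = -17300·361/(158.3·203000) = -0.1943 mm
δ_BC = -17300·718/(219.8·45600) = -1.239 mm
δ_CD = 10900·693/(322.8·45200) = 0.5177 mm
δ = Σδ_i = -0.916 mm.

-0.916 mm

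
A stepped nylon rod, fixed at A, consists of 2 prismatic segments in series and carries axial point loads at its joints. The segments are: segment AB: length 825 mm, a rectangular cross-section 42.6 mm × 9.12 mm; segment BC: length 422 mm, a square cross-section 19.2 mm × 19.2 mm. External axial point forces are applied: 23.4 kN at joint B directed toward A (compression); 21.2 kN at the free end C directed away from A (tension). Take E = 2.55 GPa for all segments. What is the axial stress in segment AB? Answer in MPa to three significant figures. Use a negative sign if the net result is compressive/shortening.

Internal axial forces (sectioning from the free end, tension +): N_BC = 21.2 kN, N_AB = -2.2 kN.
A_AB = 388.5 mm².
σ_AB = N_AB/A_AB = -2200/388.5 = -5.663 MPa.

-5.66 MPa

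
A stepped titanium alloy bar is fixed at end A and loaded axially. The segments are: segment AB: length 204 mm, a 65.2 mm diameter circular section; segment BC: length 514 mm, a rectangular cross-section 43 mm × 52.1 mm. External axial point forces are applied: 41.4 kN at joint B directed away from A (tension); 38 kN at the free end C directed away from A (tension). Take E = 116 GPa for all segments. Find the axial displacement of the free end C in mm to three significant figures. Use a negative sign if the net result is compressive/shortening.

0.117 mm

Internal axial forces (sectioning from the free end, tension +): N_BC = 38 kN, N_AB = 79.4 kN.
A_AB = 3339 mm².
A_BC = 2240 mm².
δ_AB = 79400·204/(3339·116000) = 0.04182 mm
δ_BC = 38000·514/(2240·116000) = 0.07516 mm
δ = Σδ_i = 0.117 mm.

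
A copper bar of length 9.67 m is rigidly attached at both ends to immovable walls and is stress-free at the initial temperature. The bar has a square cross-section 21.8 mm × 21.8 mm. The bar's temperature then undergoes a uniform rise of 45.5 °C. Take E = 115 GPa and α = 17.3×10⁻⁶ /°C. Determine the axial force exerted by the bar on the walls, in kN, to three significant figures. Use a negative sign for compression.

Free thermal expansion αLΔT = 17.3e-6 · 9670 · 45.5 = 7.612 mm.
The walls impose strain ε = −(7.612)/9670 = -7.8715e-04; σ = Eε = 115000 · -7.8715e-04 = -90.52 MPa.
Wall reaction R = σ·A = -90.52·475.2 = -43020 N = -43.02 kN.

-43.0 kN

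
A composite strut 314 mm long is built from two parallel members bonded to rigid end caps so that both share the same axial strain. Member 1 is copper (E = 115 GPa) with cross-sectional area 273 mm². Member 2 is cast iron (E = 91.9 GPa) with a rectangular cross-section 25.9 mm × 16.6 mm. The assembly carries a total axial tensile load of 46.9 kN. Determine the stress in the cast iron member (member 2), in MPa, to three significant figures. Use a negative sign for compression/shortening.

60.8 MPa

A_2 = 429.9 mm².
Equal strain + equilibrium ⇒ each member carries load in proportion to AE: A₁E₁ = 31400000 N, A₂E₂ = 39510000 N, ΣAE = 70910000 N.
σ₂ = P·E₂/ΣAE = 46900·91900/70910000 = 60.79 MPa.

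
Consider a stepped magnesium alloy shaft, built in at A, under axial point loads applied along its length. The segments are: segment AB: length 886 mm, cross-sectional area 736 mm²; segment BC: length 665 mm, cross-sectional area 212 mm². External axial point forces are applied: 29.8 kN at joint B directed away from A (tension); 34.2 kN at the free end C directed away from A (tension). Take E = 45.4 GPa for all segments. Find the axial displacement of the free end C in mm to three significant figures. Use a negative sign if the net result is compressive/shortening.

Internal axial forces (sectioning from the free end, tension +): N_BC = 34.2 kN, N_AB = 64 kN.
δ_AB = 64000·886/(736·45400) = 1.697 mm
δ_BC = 34200·665/(212·45400) = 2.363 mm
δ = Σδ_i = 4.06 mm.

4.06 mm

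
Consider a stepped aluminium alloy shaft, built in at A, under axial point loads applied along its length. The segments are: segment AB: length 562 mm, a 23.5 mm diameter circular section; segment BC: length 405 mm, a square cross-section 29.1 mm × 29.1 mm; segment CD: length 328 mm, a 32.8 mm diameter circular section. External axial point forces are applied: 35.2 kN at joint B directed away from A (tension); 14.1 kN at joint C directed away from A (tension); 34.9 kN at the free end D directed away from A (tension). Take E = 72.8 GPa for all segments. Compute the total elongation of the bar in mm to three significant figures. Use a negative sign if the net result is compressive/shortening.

Internal axial forces (sectioning from the free end, tension +): N_CD = 34.9 kN, N_BC = 49 kN, N_AB = 84.2 kN.
A_AB = 433.7 mm².
A_BC = 846.8 mm².
A_CD = 845 mm².
δ_AB = 84200·562/(433.7·72800) = 1.499 mm
δ_BC = 49000·405/(846.8·72800) = 0.3219 mm
δ_CD = 34900·328/(845·72800) = 0.1861 mm
δ = Σδ_i = 2.007 mm.

2.01 mm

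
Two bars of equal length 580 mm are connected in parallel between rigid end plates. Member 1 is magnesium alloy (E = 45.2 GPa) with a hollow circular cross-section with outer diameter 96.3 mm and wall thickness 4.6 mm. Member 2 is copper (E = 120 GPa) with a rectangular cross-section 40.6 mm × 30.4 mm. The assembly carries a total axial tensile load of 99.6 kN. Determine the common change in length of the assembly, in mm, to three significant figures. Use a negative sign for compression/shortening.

0.278 mm

A_1 = 1325 mm².
A_2 = 1234 mm².
Equal strain + equilibrium ⇒ each member carries load in proportion to AE: A₁E₁ = 59900000 N, A₂E₂ = 148100000 N, ΣAE = 208000000 N.
δ = PL/ΣAE = 99600·580/208000000 = 0.2777 mm.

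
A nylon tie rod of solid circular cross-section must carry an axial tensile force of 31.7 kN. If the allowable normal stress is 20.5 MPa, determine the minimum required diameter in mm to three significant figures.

44.4 mm

Required area A ≥ P/σ_allow = 31700/20.5 = 1546 mm².
For a solid circular section, d ≥ √(4A/π) = 44.37 mm.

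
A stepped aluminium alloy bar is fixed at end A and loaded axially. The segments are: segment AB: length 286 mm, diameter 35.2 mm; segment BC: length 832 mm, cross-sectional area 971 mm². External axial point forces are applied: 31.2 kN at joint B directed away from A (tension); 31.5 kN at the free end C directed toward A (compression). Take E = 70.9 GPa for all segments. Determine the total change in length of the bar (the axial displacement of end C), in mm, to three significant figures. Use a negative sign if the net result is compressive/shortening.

-0.382 mm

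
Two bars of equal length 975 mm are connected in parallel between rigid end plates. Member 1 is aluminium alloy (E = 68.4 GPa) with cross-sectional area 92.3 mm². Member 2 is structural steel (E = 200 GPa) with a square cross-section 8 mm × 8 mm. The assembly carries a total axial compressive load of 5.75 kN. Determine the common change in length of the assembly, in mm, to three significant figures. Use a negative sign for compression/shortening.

-0.293 mm

A_2 = 64 mm².
Equal strain + equilibrium ⇒ each member carries load in proportion to AE: A₁E₁ = 6313000 N, A₂E₂ = 12800000 N, ΣAE = 19110000 N.
δ = PL/ΣAE = -5750·975/19110000 = -0.2933 mm.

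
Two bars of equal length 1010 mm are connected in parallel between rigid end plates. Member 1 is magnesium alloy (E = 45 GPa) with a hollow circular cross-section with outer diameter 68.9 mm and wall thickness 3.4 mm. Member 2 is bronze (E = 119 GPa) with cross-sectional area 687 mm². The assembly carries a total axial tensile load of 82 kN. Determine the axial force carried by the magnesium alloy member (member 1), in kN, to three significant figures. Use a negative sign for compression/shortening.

A_1 = 699.6 mm².
Equal strain + equilibrium ⇒ each member carries load in proportion to AE: A₁E₁ = 31480000 N, A₂E₂ = 81750000 N, ΣAE = 113200000 N.
F₁ = P·A₁E₁/ΣAE = 82000·31480000/113200000 = 22800 N.

22.8 kN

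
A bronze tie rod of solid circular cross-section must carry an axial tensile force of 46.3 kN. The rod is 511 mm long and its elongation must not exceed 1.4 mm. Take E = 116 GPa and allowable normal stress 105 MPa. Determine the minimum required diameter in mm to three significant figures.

Required area A ≥ P/σ_allow = 46300/105 = 441 mm².
For a solid circular section, d ≥ √(4A/π) = 23.69 mm.
Elongation limit: A ≥ PL/(Eδ_allow) = 46300·511/(116000·1.4) = 145.7 mm² ⇒ d ≥ 13.62 mm.
The stress limit governs.

23.7 mm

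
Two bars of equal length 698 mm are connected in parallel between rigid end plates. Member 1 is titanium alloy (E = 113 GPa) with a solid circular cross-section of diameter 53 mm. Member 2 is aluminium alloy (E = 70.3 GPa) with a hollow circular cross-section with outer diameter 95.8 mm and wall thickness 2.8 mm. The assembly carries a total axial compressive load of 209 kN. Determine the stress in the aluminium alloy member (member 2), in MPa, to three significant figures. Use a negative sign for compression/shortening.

-47.9 MPa

A_1 = 2206 mm².
A_2 = 818.1 mm².
Equal strain + equilibrium ⇒ each member carries load in proportion to AE: A₁E₁ = 249300000 N, A₂E₂ = 57510000 N, ΣAE = 306800000 N.
σ₂ = P·E₂/ΣAE = -209000·70300/306800000 = -47.89 MPa.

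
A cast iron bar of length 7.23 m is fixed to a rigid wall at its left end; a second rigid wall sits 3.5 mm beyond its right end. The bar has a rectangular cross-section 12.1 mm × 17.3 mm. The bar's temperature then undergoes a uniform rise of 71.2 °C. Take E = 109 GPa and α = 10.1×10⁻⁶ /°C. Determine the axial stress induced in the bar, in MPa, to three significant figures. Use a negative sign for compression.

Free thermal expansion αLΔT = 10.1e-6 · 7230 · 71.2 = 5.199 mm.
The walls engage after the gap closes; constrained expansion = 5.199 − 3.5 = 1.699 mm.
The walls impose strain ε = −(1.699)/7230 = -2.3503e-04; σ = Eε = 109000 · -2.3503e-04 = -25.62 MPa.

-25.6 MPa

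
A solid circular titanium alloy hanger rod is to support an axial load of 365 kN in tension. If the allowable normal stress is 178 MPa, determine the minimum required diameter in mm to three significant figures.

51.1 mm

Required area A ≥ P/σ_allow = 365000/178 = 2051 mm².
For a solid circular section, d ≥ √(4A/π) = 51.1 mm.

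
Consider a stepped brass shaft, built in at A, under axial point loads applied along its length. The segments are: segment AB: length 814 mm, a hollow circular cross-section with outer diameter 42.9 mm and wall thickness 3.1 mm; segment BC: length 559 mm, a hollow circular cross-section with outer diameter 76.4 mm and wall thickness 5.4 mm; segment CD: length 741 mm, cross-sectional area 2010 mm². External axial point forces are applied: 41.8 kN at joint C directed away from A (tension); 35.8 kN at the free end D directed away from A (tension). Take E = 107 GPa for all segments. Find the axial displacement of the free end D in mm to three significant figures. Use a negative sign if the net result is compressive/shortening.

Internal axial forces (sectioning from the free end, tension +): N_CD = 35.8 kN, N_BC = 77.6 kN, N_AB = 77.6 kN.
A_AB = 387.6 mm².
A_BC = 1204 mm².
δ_AB = 77600·814/(387.6·107000) = 1.523 mm
δ_BC = 77600·559/(1204·107000) = 0.3366 mm
δ_CD = 35800·741/(2010·107000) = 0.1233 mm
δ = Σδ_i = 1.983 mm.

1.98 mm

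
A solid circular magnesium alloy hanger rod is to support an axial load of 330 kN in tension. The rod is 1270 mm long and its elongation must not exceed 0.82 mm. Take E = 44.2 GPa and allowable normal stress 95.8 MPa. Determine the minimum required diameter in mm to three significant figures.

121 mm

Required area A ≥ P/σ_allow = 330000/95.8 = 3445 mm².
For a solid circular section, d ≥ √(4A/π) = 66.23 mm.
Elongation limit: A ≥ PL/(Eδ_allow) = 330000·1270/(44200·0.82) = 11560 mm² ⇒ d ≥ 121.3 mm.
The elongation limit governs.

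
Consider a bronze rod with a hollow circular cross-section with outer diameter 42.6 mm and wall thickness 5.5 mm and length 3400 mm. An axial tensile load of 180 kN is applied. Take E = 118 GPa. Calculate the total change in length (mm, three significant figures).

A = 641 mm².
δ_mech = NL/(AE) = 180000·3400/(641·118000) = 8.091 mm.

8.09 mm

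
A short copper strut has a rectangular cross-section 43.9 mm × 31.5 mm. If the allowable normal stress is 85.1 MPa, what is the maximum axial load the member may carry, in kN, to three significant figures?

A = 1383 mm².
P_max = σ_allow · A = 85.1 · 1383 = 117700 N = 117.7 kN.

118 kN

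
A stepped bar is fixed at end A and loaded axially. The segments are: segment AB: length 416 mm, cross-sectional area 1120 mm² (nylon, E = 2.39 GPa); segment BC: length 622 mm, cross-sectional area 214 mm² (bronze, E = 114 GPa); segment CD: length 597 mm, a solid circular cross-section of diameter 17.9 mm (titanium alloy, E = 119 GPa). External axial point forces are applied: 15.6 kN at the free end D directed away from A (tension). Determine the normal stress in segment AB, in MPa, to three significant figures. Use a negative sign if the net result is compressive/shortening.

13.9 MPa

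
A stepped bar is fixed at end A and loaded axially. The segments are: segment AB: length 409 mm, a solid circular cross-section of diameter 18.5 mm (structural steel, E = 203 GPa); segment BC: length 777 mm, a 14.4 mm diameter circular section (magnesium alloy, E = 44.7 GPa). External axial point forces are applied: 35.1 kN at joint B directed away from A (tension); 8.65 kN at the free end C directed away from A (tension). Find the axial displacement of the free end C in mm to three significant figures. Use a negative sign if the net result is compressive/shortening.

1.25 mm

Internal axial forces (sectioning from the free end, tension +): N_BC = 8.65 kN, N_AB = 43.75 kN.
A_AB = 268.8 mm².
A_BC = 162.9 mm².
δ_AB = 43750·409/(268.8·203000) = 0.3279 mm
δ_BC = 8650·777/(162.9·44700) = 0.9232 mm
δ = Σδ_i = 1.251 mm.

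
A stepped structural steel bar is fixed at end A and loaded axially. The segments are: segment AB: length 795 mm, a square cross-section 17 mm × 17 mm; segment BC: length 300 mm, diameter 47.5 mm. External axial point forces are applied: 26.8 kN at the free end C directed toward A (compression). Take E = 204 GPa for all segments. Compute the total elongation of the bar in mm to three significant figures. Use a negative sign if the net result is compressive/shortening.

-0.384 mm

Internal axial forces (sectioning from the free end, tension +): N_BC = -26.8 kN, N_AB = -26.8 kN.
A_AB = 289 mm².
A_BC = 1772 mm².
δ_AB = -26800·795/(289·204000) = -0.3614 mm
δ_BC = -26800·300/(1772·204000) = -0.02224 mm
δ = Σδ_i = -0.3836 mm.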